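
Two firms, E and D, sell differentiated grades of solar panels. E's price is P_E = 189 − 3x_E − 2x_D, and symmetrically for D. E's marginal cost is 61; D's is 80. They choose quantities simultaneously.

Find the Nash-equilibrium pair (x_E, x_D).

17.1875, 12.4375

Firm E's profit: π = x_E(189 − 3x_E − 2x_D) − 61x_E.
∂π/∂x_E = 128 − 6x_E − 2x_D = 0 ⇒ x_E = 64/3 − (1/3)x_D.
Similarly x_D = 109/6 − (1/3)x_E.
Substituting the second reaction function into the first: x_E = 64/3 − (1/3)(109/6 − (1/3)x_E), which gives (8/9)x_E = 275/18 ⇒ x_E = 17.1875.
Then x_D = 109/6 − (1/3)·17.1875 = 12.4375.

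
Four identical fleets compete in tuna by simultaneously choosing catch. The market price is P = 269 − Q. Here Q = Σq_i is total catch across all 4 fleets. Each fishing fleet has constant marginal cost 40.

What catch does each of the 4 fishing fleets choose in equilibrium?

45.8

A representative fishing fleet's profit is π_i = q_i(269 − Q) − 40q_i, with Q = q_i + Σ_{j≠i} q_j.
First-order condition: 229 − 2q_i − Σ_{j≠i} q_j = 0.
With identical fishing fleets, set every q_j = q: then 229 − 2q − 3q = 0, i.e. q = 229/5 = 45.8.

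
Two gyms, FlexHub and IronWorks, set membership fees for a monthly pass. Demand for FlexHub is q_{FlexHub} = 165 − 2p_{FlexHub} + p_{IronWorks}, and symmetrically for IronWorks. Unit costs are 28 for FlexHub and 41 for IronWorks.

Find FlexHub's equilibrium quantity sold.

94.8

FlexHub's profit: π = (p_{FlexHub} − 28)(165 − 2p_{FlexHub} + p_{IronWorks}).
∂π/∂p_{FlexHub} = 221 − 4p_{FlexHub} + p_{IronWorks} = 0 ⇒ p_{FlexHub} = 55.25 + 0.25p_{IronWorks}.
Similarly p_{IronWorks} = 61.75 + 0.25p_{FlexHub}.
Substituting the second reaction function into the first: p_{FlexHub} = 55.25 + 0.25(61.75 + 0.25p_{FlexHub}), which gives 0.9375p_{FlexHub} = 70.6875 ⇒ p_{FlexHub} = 75.4.
Then p_{IronWorks} = 61.75 + 0.25·75.4 = 80.6.
q_{FlexHub} = 165 − 2·75.4 + 80.6 = 94.8.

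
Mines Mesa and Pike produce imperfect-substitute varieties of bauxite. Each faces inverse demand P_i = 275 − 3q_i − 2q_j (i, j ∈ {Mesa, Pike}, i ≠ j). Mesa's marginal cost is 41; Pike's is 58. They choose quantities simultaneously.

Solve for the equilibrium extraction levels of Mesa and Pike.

30.3125, 26.0625

Mine Mesa's profit: π = q_{Mesa}(275 − 3q_{Mesa} − 2q_{Pike}) − 41q_{Mesa}.
∂π/∂q_{Mesa} = 234 − 6q_{Mesa} − 2q_{Pike} = 0 ⇒ q_{Mesa} = 39 − (1/3)q_{Pike}.
Similarly q_{Pike} = 217/6 − (1/3)q_{Mesa}.
Solving the two reaction functions simultaneously: (1 − (−1/3)(−1/3))q_{Mesa} = 39 − (1/3)·(217/6), so (8/9)q_{Mesa} = 485/18 and q_{Mesa} = 30.3125.
Then q_{Pike} = 217/6 − (1/3)·30.3125 = 26.0625.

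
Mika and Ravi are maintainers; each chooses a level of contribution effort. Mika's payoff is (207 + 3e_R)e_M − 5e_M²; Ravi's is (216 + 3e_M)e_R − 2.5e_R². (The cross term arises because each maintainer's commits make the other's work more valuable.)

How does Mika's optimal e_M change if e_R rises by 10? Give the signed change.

Expanding Mika's payoff: 207e_M + 3e_Re_M − 5e_M².
∂π/∂e_M = 207 + 3e_R − 10e_M = 0, so e_M = 20.7 + 0.3e_R.
The reaction-function slope is 0.3, so a 10-unit rise in e_R moves e_M by 0.3 × 10 = 3. Mika's best response rises — the actions are strategic complements.

3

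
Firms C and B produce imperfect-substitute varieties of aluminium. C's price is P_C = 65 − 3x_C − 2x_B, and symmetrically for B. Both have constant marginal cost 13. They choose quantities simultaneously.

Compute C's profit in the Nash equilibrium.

Firm C's profit: π = x_C(65 − 3x_C − 2x_B) − 13x_C.
∂π/∂x_C = 52 − 6x_C − 2x_B = 0 ⇒ x_C = 26/3 − (1/3)x_B.
The game is symmetric, so in equilibrium x_B = x_C: the reaction function gives (4/3)x_C = 26/3, hence x_C = 6.5.
P_C = 65 − 3·6.5 − 2·6.5 = 32.5.
Profit = (32.5 − 13)·6.5 = 126.75.

126.75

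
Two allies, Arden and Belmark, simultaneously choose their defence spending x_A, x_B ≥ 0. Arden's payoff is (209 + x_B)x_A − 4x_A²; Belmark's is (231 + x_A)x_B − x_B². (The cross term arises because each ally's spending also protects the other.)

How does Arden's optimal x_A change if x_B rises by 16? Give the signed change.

2

Expanding Arden's payoff: 209x_A + x_Bx_A − 4x_A².
∂π/∂x_A = 209 + x_B − 8x_A = 0, so x_A = 26.125 + 0.125x_B.
The reaction-function slope is 0.125, so a 16-unit rise in x_B moves x_A by 0.125 × 16 = 2. Arden's best response rises — the actions are strategic complements.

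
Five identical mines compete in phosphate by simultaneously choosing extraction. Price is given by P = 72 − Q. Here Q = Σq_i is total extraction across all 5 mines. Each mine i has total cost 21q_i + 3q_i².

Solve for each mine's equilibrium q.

A representative mine's profit is π_i = q_i(72 − Q) − 21q_i − 3q_i², with Q = q_i + Σ_{j≠i} q_j.
First-order condition: 51 − 8q_i − Σ_{j≠i} q_j = 0.
In a symmetric equilibrium every mine chooses the same q, so Σ_{j≠i} q_j = 4q. The condition becomes 51 − 12q = 0, giving q = 51/12 = 4.25.

4.25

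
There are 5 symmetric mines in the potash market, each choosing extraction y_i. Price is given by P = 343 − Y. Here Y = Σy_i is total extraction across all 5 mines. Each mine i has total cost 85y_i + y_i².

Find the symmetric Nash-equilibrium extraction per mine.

A representative mine's profit is π_i = y_i(343 − Y) − 85y_i − y_i², with Y = y_i + Σ_{j≠i} y_j.
First-order condition: 258 − 4y_i − Σ_{j≠i} y_j = 0.
With identical mines, set every y_j = y: then 258 − 4y − 4y = 0, i.e. y = 258/8 = 32.25.

32.25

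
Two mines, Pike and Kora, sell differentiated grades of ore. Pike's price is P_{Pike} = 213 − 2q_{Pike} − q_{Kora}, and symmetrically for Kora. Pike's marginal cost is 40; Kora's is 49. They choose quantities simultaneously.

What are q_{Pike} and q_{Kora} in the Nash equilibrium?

Mine Pike's profit: π = q_{Pike}(213 − 2q_{Pike} − q_{Kora}) − 40q_{Pike}.
∂π/∂q_{Pike} = 173 − 4q_{Pike} − q_{Kora} = 0 ⇒ q_{Pike} = 43.25 − 0.25q_{Kora}.
Similarly q_{Kora} = 41 − 0.25q_{Pike}.
Solving the two reaction functions simultaneously: (1 − (−0.25)(−0.25))q_{Pike} = 43.25 − 0.25·41, so 0.9375q_{Pike} = 33 and q_{Pike} = 35.2.
Then q_{Kora} = 41 − 0.25·35.2 = 32.2.

35.2, 32.2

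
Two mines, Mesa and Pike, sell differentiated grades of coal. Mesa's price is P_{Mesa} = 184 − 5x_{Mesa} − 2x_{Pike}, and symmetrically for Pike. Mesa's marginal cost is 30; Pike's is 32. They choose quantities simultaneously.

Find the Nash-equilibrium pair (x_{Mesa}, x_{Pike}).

12.875, 12.625

Mine Mesa's profit: π = x_{Mesa}(184 − 5x_{Mesa} − 2x_{Pike}) − 30x_{Mesa}.
∂π/∂x_{Mesa} = 154 − 10x_{Mesa} − 2x_{Pike} = 0 ⇒ x_{Mesa} = 15.4 − 0.2x_{Pike}.
Similarly x_{Pike} = 15.2 − 0.2x_{Mesa}.
Plugging x_{Pike} into Mesa's best response: x_{Mesa} = 15.4 − 0.2(15.2 − 0.2x_{Mesa}) ⇒ 0.96x_{Mesa} = 12.36, so x_{Mesa} = 12.875.
Then x_{Pike} = 15.2 − 0.2·12.875 = 12.625.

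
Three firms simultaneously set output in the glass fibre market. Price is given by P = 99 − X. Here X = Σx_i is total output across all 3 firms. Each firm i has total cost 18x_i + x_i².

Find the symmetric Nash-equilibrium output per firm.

13.5

A representative firm's profit is π_i = x_i(99 − X) − 18x_i − x_i², with X = x_i + Σ_{j≠i} x_j.
First-order condition: 81 − 4x_i − Σ_{j≠i} x_j = 0.
In a symmetric equilibrium every firm chooses the same x, so Σ_{j≠i} x_j = 2x. The condition becomes 81 − 6x = 0, giving x = 81/6 = 13.5.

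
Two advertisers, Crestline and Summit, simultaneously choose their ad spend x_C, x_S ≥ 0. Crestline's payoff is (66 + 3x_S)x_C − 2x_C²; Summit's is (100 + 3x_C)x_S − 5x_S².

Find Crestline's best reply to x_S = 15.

Expanding Crestline's payoff: 66x_C + 3x_Sx_C − 2x_C².
∂π/∂x_C = 66 + 3x_S − 4x_C = 0, so x_C = 16.5 + 0.75x_S.
At x_S = 15: x_C = 16.5 + 0.75·15 = 27.75.

27.75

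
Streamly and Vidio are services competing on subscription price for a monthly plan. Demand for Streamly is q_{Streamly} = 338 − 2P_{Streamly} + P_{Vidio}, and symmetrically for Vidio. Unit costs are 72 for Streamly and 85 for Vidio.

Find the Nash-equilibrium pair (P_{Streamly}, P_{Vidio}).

Streamly's profit: π = (P_{Streamly} − 72)(338 − 2P_{Streamly} + P_{Vidio}).
∂π/∂P_{Streamly} = 482 − 4P_{Streamly} + P_{Vidio} = 0 ⇒ P_{Streamly} = 120.5 + 0.25P_{Vidio}.
Similarly P_{Vidio} = 127 + 0.25P_{Streamly}.
Plugging P_{Vidio} into Streamly's best response: P_{Streamly} = 120.5 + 0.25(127 + 0.25P_{Streamly}) ⇒ 0.9375P_{Streamly} = 152.25, so P_{Streamly} = 162.4.
Then P_{Vidio} = 127 + 0.25·162.4 = 167.6.

162.4, 167.6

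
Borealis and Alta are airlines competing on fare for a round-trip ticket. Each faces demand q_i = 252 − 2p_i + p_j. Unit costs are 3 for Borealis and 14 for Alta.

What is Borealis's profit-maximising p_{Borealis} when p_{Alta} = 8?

Borealis's profit: π = (p_{Borealis} − 3)(252 − 2p_{Borealis} + p_{Alta}).
∂π/∂p_{Borealis} = 258 − 4p_{Borealis} + p_{Alta} = 0 ⇒ p_{Borealis} = 64.5 + 0.25p_{Alta}.
At p_{Alta} = 8: p_{Borealis} = 64.5 + 0.25·8 = 66.5.

66.5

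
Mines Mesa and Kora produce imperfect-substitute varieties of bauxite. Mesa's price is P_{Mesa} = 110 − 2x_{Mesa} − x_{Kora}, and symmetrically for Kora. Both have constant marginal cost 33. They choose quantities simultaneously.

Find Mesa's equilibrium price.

Mine Mesa's profit: π = x_{Mesa}(110 − 2x_{Mesa} − x_{Kora}) − 33x_{Mesa}.
∂π/∂x_{Mesa} = 77 − 4x_{Mesa} − x_{Kora} = 0 ⇒ x_{Mesa} = 19.25 − 0.25x_{Kora}.
Setting x_{Mesa} = x_{Kora} in the reaction function: x_{Mesa} = 19.25 − 0.25x_{Mesa}, so x_{Mesa} = 19.25 / 1.25 = 15.4.
P_{Mesa} = 110 − 2·15.4 − 15.4 = 63.8.

63.8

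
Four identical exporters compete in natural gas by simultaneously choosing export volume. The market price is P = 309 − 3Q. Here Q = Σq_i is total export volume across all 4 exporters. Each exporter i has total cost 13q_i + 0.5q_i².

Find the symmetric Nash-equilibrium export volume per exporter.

18.5

A representative exporter's profit is π_i = q_i(309 − 3Q) − 13q_i − 0.5q_i², with Q = q_i + Σ_{j≠i} q_j.
First-order condition: 296 − 7q_i − 3Σ_{j≠i} q_j = 0.
With identical exporters, set every q_j = q: then 296 − 7q − 9q = 0, i.e. q = 296/16 = 18.5.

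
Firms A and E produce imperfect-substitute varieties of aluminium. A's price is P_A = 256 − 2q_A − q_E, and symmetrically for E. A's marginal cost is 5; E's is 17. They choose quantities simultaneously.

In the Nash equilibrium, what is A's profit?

5202

Firm A's profit: π = q_A(256 − 2q_A − q_E) − 5q_A.
∂π/∂q_A = 251 − 4q_A − q_E = 0 ⇒ q_A = 62.75 − 0.25q_E.
Similarly q_E = 59.75 − 0.25q_A.
Solving the two reaction functions simultaneously: (1 − (−0.25)(−0.25))q_A = 62.75 − 0.25·59.75, so 0.9375q_A = 47.8125 and q_A = 51.
Then q_E = 59.75 − 0.25·51 = 47.
P_A = 256 − 2·51 − 47 = 107.
Profit = (107 − 5)·51 = 5202.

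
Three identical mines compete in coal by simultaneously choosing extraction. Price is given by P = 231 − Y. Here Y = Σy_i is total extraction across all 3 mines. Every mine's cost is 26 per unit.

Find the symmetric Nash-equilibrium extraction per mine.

A representative mine's profit is π_i = y_i(231 − Y) − 26y_i, with Y = y_i + Σ_{j≠i} y_j.
First-order condition: 205 − 2y_i − Σ_{j≠i} y_j = 0.
With identical mines, set every y_j = y: then 205 − 2y − 2y = 0, i.e. y = 205/4 = 51.25.

51.25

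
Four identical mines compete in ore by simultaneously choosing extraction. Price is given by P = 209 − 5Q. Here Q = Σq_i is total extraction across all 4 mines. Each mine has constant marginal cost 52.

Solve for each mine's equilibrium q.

A representative mine's profit is π_i = q_i(209 − 5Q) − 52q_i, with Q = q_i + Σ_{j≠i} q_j.
First-order condition: 157 − 10q_i − 5Σ_{j≠i} q_j = 0.
In a symmetric equilibrium every mine chooses the same q, so Σ_{j≠i} q_j = 3q. The condition becomes 157 − 25q = 0, giving q = 157/25 = 6.28.

6.28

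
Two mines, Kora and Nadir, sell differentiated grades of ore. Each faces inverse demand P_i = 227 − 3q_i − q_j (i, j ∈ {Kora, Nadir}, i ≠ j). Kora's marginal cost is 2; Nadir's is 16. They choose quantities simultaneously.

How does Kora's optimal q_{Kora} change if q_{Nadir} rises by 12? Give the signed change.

Mine Kora's profit: π = q_{Kora}(227 − 3q_{Kora} − q_{Nadir}) − 2q_{Kora}.
∂π/∂q_{Kora} = 225 − 6q_{Kora} − q_{Nadir} = 0 ⇒ q_{Kora} = 37.5 − (1/6)q_{Nadir}.
The reaction-function slope is −1/6, so a 12-unit rise in q_{Nadir} moves q_{Kora} by −1/6 × 12 = −2. Kora's best response falls — the actions are strategic substitutes.

-2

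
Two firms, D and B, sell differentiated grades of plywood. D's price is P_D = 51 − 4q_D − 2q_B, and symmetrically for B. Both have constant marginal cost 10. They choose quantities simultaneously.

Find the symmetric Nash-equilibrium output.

Firm D's profit: π = q_D(51 − 4q_D − 2q_B) − 10q_D.
∂π/∂q_D = 41 − 8q_D − 2q_B = 0 ⇒ q_D = 5.125 − 0.25q_B.
By symmetry q_B = q_D; substituting into the reaction function, 1.25q_D = 5.125 and q_D = 4.1.

4.1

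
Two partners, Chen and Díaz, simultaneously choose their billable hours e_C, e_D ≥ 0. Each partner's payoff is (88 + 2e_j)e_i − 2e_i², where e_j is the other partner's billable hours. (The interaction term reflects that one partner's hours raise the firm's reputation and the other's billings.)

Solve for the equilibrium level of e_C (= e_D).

44

Chen's payoff is (88 + 2e_D)e_C − 2e_C².
∂π/∂e_C = 88 + 2e_D − 4e_C = 0, so e_C = 22 + 0.5e_D.
By symmetry e_D = e_C; substituting into the reaction function, 0.5e_C = 22 and e_C = 44.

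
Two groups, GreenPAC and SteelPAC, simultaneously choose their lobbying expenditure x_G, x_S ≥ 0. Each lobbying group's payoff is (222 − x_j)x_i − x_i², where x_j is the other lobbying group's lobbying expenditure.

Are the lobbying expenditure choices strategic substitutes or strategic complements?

GreenPAC's payoff is (222 − x_S)x_G − x_G².
∂π/∂x_G = 222 − x_S − 2x_G = 0, so x_G = 111 − 0.5x_S.
The best-response slope dx_G/dx_S = −0.5 < 0: the reaction function is downward-sloping, so the choices are strategic substitutes.

strategic substitutes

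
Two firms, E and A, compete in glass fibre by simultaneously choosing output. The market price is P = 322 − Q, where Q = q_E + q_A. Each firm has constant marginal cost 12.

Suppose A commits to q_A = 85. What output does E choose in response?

Firm E's profit: π = q_E(322 − (q_E + q_A)) − 12q_E.
∂π/∂q_E = 310 − 2q_E − q_A = 0, so q_E = 155 − 0.5q_A.
At q_A = 85: q_E = 155 − 0.5·85 = 112.5.

112.5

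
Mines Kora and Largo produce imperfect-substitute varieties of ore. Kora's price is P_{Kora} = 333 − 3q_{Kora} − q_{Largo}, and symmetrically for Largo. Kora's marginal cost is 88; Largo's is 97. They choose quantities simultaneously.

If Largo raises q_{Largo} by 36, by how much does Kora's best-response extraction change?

Mine Kora's profit: π = q_{Kora}(333 − 3q_{Kora} − q_{Largo}) − 88q_{Kora}.
∂π/∂q_{Kora} = 245 − 6q_{Kora} − q_{Largo} = 0 ⇒ q_{Kora} = 245/6 − (1/6)q_{Largo}.
The reaction-function slope is −1/6, so a 36-unit rise in q_{Largo} moves q_{Kora} by −1/6 × 36 = −6. Kora's best response falls — the actions are strategic substitutes.

-6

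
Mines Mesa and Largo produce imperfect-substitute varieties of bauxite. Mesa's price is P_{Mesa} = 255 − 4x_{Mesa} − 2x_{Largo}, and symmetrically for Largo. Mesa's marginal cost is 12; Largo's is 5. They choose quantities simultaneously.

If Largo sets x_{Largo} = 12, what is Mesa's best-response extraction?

27.375

Mine Mesa's profit: π = x_{Mesa}(255 − 4x_{Mesa} − 2x_{Largo}) − 12x_{Mesa}.
∂π/∂x_{Mesa} = 243 − 8x_{Mesa} − 2x_{Largo} = 0 ⇒ x_{Mesa} = 30.375 − 0.25x_{Largo}.
At x_{Largo} = 12: x_{Mesa} = 30.375 − 0.25·12 = 27.375.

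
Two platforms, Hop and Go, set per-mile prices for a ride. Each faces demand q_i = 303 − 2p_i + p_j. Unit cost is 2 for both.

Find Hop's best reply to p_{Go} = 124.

107.75

Hop's profit: π = (p_{Hop} − 2)(303 − 2p_{Hop} + p_{Go}).
∂π/∂p_{Hop} = 307 − 4p_{Hop} + p_{Go} = 0 ⇒ p_{Hop} = 76.75 + 0.25p_{Go}.
At p_{Go} = 124: p_{Hop} = 76.75 + 0.25·124 = 107.75.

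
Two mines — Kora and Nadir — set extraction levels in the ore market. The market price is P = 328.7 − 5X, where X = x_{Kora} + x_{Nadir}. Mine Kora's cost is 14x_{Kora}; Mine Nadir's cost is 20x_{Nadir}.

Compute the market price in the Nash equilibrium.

Mine Kora's profit: π = x_{Kora}(328.7 − 5(x_{Kora} + x_{Nadir})) − 14x_{Kora}.
∂π/∂x_{Kora} = 314.7 − 10x_{Kora} − 5x_{Nadir} = 0, so x_{Kora} = 31.47 − 0.5x_{Nadir}.
By the same steps for Nadir: x_{Nadir} = 30.87 − 0.5x_{Kora}.
Plugging x_{Nadir} into Kora's best response: x_{Kora} = 31.47 − 0.5(30.87 − 0.5x_{Kora}) ⇒ 0.75x_{Kora} = 16.035, so x_{Kora} = 21.38.
Then x_{Nadir} = 30.87 − 0.5·21.38 = 20.18.
Equilibrium price: P = 328.7 − 5·41.56 = 120.9.

120.9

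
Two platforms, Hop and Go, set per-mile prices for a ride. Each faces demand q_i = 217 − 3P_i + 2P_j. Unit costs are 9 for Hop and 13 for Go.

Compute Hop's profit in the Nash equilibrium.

8347.6875

Hop's profit: π = (P_{Hop} − 9)(217 − 3P_{Hop} + 2P_{Go}).
∂π/∂P_{Hop} = 244 − 6P_{Hop} + 2P_{Go} = 0 ⇒ P_{Hop} = 122/3 + (1/3)P_{Go}.
Similarly P_{Go} = 128/3 + (1/3)P_{Hop}.
Substituting the second reaction function into the first: P_{Hop} = 122/3 + (1/3)(128/3 + (1/3)P_{Hop}), which gives (8/9)P_{Hop} = 494/9 ⇒ P_{Hop} = 61.75.
Then P_{Go} = 128/3 + (1/3)·61.75 = 63.25.
q_{Hop} = 217 − 3·61.75 + 2·63.25 = 158.25.
Profit = (61.75 − 9)·158.25 = 8347.6875.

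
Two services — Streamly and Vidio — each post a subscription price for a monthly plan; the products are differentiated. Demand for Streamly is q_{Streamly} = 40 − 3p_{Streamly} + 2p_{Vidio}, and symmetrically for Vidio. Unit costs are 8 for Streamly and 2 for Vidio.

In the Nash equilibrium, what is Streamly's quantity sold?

Streamly's profit: π = (p_{Streamly} − 8)(40 − 3p_{Streamly} + 2p_{Vidio}).
∂π/∂p_{Streamly} = 64 − 6p_{Streamly} + 2p_{Vidio} = 0 ⇒ p_{Streamly} = 32/3 + (1/3)p_{Vidio}.
Similarly p_{Vidio} = 23/3 + (1/3)p_{Streamly}.
Solving the two reaction functions simultaneously: (1 − (1/3)(1/3))p_{Streamly} = 32/3 + (1/3)·(23/3), so (8/9)p_{Streamly} = 119/9 and p_{Streamly} = 14.875.
Then p_{Vidio} = 23/3 + (1/3)·14.875 = 12.625.
q_{Streamly} = 40 − 3·14.875 + 2·12.625 = 20.625.

20.625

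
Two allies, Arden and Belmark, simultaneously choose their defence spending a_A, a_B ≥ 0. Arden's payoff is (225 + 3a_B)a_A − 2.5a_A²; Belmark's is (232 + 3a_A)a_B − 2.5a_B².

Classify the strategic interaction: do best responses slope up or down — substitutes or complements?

strategic complements

Expanding Arden's payoff: 225a_A + 3a_Ba_A − 2.5a_A².
∂π/∂a_A = 225 + 3a_B − 5a_A = 0, so a_A = 45 + 0.6a_B.
The best-response slope da_A/da_B = 0.6 > 0: the reaction function is upward-sloping, so the choices are strategic complements.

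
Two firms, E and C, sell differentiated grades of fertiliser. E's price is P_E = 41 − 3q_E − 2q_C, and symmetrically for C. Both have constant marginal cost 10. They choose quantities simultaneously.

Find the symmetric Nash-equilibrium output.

Firm E's profit: π = q_E(41 − 3q_E − 2q_C) − 10q_E.
∂π/∂q_E = 31 − 6q_E − 2q_C = 0 ⇒ q_E = 31/6 − (1/3)q_C.
The game is symmetric, so in equilibrium q_C = q_E: the reaction function gives (4/3)q_E = 31/6, hence q_E = 3.875.

3.875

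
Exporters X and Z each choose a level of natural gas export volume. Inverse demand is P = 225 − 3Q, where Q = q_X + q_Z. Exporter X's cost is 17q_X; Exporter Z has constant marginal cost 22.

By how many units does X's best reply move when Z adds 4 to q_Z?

-2

Exporter X's profit: π = q_X(225 − 3(q_X + q_Z)) − 17q_X.
∂π/∂q_X = 208 − 6q_X − 3q_Z = 0, so q_X = 104/3 − 0.5q_Z.
The reaction-function slope is −0.5, so a 4-unit rise in q_Z moves q_X by −0.5 × 4 = −2. X's best response falls — the actions are strategic substitutes.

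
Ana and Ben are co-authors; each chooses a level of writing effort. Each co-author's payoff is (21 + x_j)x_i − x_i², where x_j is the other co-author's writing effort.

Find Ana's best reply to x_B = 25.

Ana's payoff is (21 + x_B)x_A − x_A².
∂π/∂x_A = 21 + x_B − 2x_A = 0, so x_A = 10.5 + 0.5x_B.
At x_B = 25: x_A = 10.5 + 0.5·25 = 23.

23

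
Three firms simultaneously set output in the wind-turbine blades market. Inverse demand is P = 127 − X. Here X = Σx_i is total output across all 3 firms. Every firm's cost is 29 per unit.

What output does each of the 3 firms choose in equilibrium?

A representative firm's profit is π_i = x_i(127 − X) − 29x_i, with X = x_i + Σ_{j≠i} x_j.
First-order condition: 98 − 2x_i − Σ_{j≠i} x_j = 0.
In a symmetric equilibrium every firm chooses the same x, so Σ_{j≠i} x_j = 2x. The condition becomes 98 − 4x = 0, giving x = 98/4 = 24.5.

24.5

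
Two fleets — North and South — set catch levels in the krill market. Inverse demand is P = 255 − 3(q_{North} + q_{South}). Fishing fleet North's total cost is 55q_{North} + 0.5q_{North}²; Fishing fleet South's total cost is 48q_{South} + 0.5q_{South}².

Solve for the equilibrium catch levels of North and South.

Fishing fleet North's profit: π = q_{North}(255 − 3(q_{North} + q_{South})) − 55q_{North} − 0.5q_{North}².
∂π/∂q_{North} = 200 − 7q_{North} − 3q_{South} = 0, so q_{North} = 200/7 − (3/7)q_{South}.
By the same steps for South: q_{South} = 207/7 − (3/7)q_{North}.
Plugging q_{South} into North's best response: q_{North} = 200/7 − (3/7)(207/7 − (3/7)q_{North}) ⇒ (40/49)q_{North} = 779/49, so q_{North} = 19.475.
Then q_{South} = 207/7 − (3/7)·19.475 = 21.225.

19.475, 21.225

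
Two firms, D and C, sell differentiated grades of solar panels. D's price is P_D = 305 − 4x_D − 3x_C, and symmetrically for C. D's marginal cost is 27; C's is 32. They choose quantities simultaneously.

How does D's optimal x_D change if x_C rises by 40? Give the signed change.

Firm D's profit: π = x_D(305 − 4x_D − 3x_C) − 27x_D.
∂π/∂x_D = 278 − 8x_D − 3x_C = 0 ⇒ x_D = 34.75 − 0.375x_C.
The reaction-function slope is −0.375, so a 40-unit rise in x_C moves x_D by −0.375 × 40 = −15. D's best response falls — the actions are strategic substitutes.

-15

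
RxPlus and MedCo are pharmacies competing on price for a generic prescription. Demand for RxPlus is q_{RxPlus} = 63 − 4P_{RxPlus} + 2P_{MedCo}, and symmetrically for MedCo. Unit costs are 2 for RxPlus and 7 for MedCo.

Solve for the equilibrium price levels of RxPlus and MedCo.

12.5, 14.5

RxPlus's profit: π = (P_{RxPlus} − 2)(63 − 4P_{RxPlus} + 2P_{MedCo}).
∂π/∂P_{RxPlus} = 71 − 8P_{RxPlus} + 2P_{MedCo} = 0 ⇒ P_{RxPlus} = 8.875 + 0.25P_{MedCo}.
Similarly P_{MedCo} = 11.375 + 0.25P_{RxPlus}.
Plugging P_{MedCo} into RxPlus's best response: P_{RxPlus} = 8.875 + 0.25(11.375 + 0.25P_{RxPlus}) ⇒ 0.9375P_{RxPlus} = 375/32, so P_{RxPlus} = 12.5.
Then P_{MedCo} = 11.375 + 0.25·12.5 = 14.5.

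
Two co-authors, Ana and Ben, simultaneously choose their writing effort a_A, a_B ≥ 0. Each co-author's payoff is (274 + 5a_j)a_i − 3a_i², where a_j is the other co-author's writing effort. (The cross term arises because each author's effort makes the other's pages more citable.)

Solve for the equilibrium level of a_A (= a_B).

274

Ana's payoff is (274 + 5a_B)a_A − 3a_A².
∂π/∂a_A = 274 + 5a_B − 6a_A = 0, so a_A = 137/3 + (5/6)a_B.
The game is symmetric, so in equilibrium a_B = a_A: the reaction function gives (1/6)a_A = 137/3, hence a_A = 274.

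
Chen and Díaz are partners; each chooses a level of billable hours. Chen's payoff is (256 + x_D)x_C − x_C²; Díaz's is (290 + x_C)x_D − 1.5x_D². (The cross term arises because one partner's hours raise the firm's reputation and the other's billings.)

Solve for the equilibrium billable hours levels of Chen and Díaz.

211.6, 167.2

Expanding Chen's payoff: 256x_C + x_Dx_C − x_C².
∂π/∂x_C = 256 + x_D − 2x_C = 0, so x_C = 128 + 0.5x_D.
Likewise for Díaz: x_D = 290/3 + (1/3)x_C.
Plugging x_D into Chen's best response: x_C = 128 + 0.5(290/3 + (1/3)x_C) ⇒ (5/6)x_C = 529/3, so x_C = 211.6.
Then x_D = 290/3 + (1/3)·211.6 = 167.2.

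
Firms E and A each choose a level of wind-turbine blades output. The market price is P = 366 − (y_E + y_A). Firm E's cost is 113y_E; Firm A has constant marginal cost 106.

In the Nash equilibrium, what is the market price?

195

Firm E's profit: π = y_E(366 − (y_E + y_A)) − 113y_E.
∂π/∂y_E = 253 − 2y_E − y_A = 0, so y_E = 126.5 − 0.5y_A.
By the same steps for A: y_A = 130 − 0.5y_E.
Plugging y_A into E's best response: y_E = 126.5 − 0.5(130 − 0.5y_E) ⇒ 0.75y_E = 61.5, so y_E = 82.
Then y_A = 130 − 0.5·82 = 89.
Equilibrium price: P = 366 − 171 = 195.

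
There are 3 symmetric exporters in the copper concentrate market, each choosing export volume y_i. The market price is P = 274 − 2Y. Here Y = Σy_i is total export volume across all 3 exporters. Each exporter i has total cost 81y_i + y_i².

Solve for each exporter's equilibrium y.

19.3

A representative exporter's profit is π_i = y_i(274 − 2Y) − 81y_i − y_i², with Y = y_i + Σ_{j≠i} y_j.
First-order condition: 193 − 6y_i − 2Σ_{j≠i} y_j = 0.
In a symmetric equilibrium every exporter chooses the same y, so Σ_{j≠i} y_j = 2y. The condition becomes 193 − 10y = 0, giving y = 193/10 = 19.3.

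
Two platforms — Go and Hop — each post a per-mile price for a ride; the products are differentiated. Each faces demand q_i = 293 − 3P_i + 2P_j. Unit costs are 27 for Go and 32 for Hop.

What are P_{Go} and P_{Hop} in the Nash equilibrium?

Go's profit: π = (P_{Go} − 27)(293 − 3P_{Go} + 2P_{Hop}).
∂π/∂P_{Go} = 374 − 6P_{Go} + 2P_{Hop} = 0 ⇒ P_{Go} = 187/3 + (1/3)P_{Hop}.
Similarly P_{Hop} = 389/6 + (1/3)P_{Go}.
Plugging P_{Hop} into Go's best response: P_{Go} = 187/3 + (1/3)(389/6 + (1/3)P_{Go}) ⇒ (8/9)P_{Go} = 1511/18, so P_{Go} = 94.4375.
Then P_{Hop} = 389/6 + (1/3)·94.4375 = 96.3125.

94.4375, 96.3125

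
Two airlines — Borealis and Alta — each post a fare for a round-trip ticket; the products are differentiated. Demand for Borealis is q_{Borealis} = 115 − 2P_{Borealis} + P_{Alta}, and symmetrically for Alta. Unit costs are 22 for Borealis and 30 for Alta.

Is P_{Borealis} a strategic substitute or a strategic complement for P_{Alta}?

strategic complements

Borealis's profit: π = (P_{Borealis} − 22)(115 − 2P_{Borealis} + P_{Alta}).
∂π/∂P_{Borealis} = 159 − 4P_{Borealis} + P_{Alta} = 0 ⇒ P_{Borealis} = 39.75 + 0.25P_{Alta}.
The best-response slope dP_{Borealis}/dP_{Alta} = 0.25 > 0: the reaction function is upward-sloping, so the choices are strategic complements.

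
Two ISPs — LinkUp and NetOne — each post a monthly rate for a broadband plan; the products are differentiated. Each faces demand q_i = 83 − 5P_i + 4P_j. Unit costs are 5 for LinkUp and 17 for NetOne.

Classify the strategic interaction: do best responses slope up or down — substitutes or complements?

LinkUp's profit: π = (P_{LinkUp} − 5)(83 − 5P_{LinkUp} + 4P_{NetOne}).
∂π/∂P_{LinkUp} = 108 − 10P_{LinkUp} + 4P_{NetOne} = 0 ⇒ P_{LinkUp} = 10.8 + 0.4P_{NetOne}.
The best-response slope dP_{LinkUp}/dP_{NetOne} = 0.4 > 0: the reaction function is upward-sloping, so the choices are strategic complements.

strategic complements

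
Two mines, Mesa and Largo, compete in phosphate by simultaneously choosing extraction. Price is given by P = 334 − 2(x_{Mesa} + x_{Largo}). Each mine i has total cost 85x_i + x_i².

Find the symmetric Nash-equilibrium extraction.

Mine Mesa's profit: π = x_{Mesa}(334 − 2(x_{Mesa} + x_{Largo})) − 85x_{Mesa} − x_{Mesa}².
∂π/∂x_{Mesa} = 249 − 6x_{Mesa} − 2x_{Largo} = 0, so x_{Mesa} = 41.5 − (1/3)x_{Largo}.
By symmetry x_{Largo} = x_{Mesa}; substituting into the reaction function, (4/3)x_{Mesa} = 41.5 and x_{Mesa} = 31.125.

31.125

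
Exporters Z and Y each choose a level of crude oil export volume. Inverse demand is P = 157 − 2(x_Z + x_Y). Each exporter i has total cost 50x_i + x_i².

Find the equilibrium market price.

Exporter Z's profit: π = x_Z(157 − 2(x_Z + x_Y)) − 50x_Z − x_Z².
∂π/∂x_Z = 107 − 6x_Z − 2x_Y = 0, so x_Z = 107/6 − (1/3)x_Y.
By symmetry x_Y = x_Z; substituting into the reaction function, (4/3)x_Z = 107/6 and x_Z = 13.375.
Equilibrium price: P = 157 − 2·26.75 = 103.5.

103.5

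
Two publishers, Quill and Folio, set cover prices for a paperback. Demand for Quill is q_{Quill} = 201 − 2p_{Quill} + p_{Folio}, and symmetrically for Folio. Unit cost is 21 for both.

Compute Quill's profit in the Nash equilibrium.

Quill's profit: π = (p_{Quill} − 21)(201 − 2p_{Quill} + p_{Folio}).
∂π/∂p_{Quill} = 243 − 4p_{Quill} + p_{Folio} = 0 ⇒ p_{Quill} = 60.75 + 0.25p_{Folio}.
By symmetry p_{Folio} = p_{Quill}; substituting into the reaction function, 0.75p_{Quill} = 60.75 and p_{Quill} = 81.
q_{Quill} = 201 − 2·81 + 81 = 120.
Profit = (81 − 21)·120 = 7200.

7200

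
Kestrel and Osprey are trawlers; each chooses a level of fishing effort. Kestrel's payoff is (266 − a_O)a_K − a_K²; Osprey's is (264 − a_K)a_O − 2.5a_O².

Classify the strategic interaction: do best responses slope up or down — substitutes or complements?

Expanding Kestrel's payoff: 266a_K − a_Oa_K − a_K².
∂π/∂a_K = 266 − a_O − 2a_K = 0, so a_K = 133 − 0.5a_O.
The best-response slope da_K/da_O = −0.5 < 0: the reaction function is downward-sloping, so the choices are strategic substitutes.

strategic substitutes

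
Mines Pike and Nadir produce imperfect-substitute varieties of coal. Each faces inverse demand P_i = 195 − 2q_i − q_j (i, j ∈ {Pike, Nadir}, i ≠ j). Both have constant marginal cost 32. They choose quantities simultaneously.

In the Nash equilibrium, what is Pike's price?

97.2

Mine Pike's profit: π = q_{Pike}(195 − 2q_{Pike} − q_{Nadir}) − 32q_{Pike}.
∂π/∂q_{Pike} = 163 − 4q_{Pike} − q_{Nadir} = 0 ⇒ q_{Pike} = 40.75 − 0.25q_{Nadir}.
By symmetry q_{Nadir} = q_{Pike}; substituting into the reaction function, 1.25q_{Pike} = 40.75 and q_{Pike} = 32.6.
P_{Pike} = 195 − 2·32.6 − 32.6 = 97.2.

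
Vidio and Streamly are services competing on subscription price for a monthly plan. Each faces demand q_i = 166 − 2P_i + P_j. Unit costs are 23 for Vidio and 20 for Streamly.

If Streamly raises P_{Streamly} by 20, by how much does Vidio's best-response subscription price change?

5

Vidio's profit: π = (P_{Vidio} − 23)(166 − 2P_{Vidio} + P_{Streamly}).
∂π/∂P_{Vidio} = 212 − 4P_{Vidio} + P_{Streamly} = 0 ⇒ P_{Vidio} = 53 + 0.25P_{Streamly}.
The reaction-function slope is 0.25, so a 20-unit rise in P_{Streamly} moves P_{Vidio} by 0.25 × 20 = 5. Vidio's best response rises — the actions are strategic complements.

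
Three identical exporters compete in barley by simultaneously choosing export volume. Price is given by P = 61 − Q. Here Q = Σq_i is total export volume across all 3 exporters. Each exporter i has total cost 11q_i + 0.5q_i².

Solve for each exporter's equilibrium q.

A representative exporter's profit is π_i = q_i(61 − Q) − 11q_i − 0.5q_i², with Q = q_i + Σ_{j≠i} q_j.
First-order condition: 50 − 3q_i − Σ_{j≠i} q_j = 0.
In a symmetric equilibrium every exporter chooses the same q, so Σ_{j≠i} q_j = 2q. The condition becomes 50 − 5q = 0, giving q = 50/5 = 10.

10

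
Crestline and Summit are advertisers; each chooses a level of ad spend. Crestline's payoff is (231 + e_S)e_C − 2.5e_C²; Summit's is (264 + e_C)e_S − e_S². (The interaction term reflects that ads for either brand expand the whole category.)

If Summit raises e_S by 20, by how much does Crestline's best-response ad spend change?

Expanding Crestline's payoff: 231e_C + e_Se_C − 2.5e_C².
∂π/∂e_C = 231 + e_S − 5e_C = 0, so e_C = 46.2 + 0.2e_S.
The reaction-function slope is 0.2, so a 20-unit rise in e_S moves e_C by 0.2 × 20 = 4. Crestline's best response rises — the actions are strategic complements.

4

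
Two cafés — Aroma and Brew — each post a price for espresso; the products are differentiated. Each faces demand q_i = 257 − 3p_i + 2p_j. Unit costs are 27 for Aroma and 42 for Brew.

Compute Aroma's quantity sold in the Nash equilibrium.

180.9375

Aroma's profit: π = (p_{Aroma} − 27)(257 − 3p_{Aroma} + 2p_{Brew}).
∂π/∂p_{Aroma} = 338 − 6p_{Aroma} + 2p_{Brew} = 0 ⇒ p_{Aroma} = 169/3 + (1/3)p_{Brew}.
Similarly p_{Brew} = 383/6 + (1/3)p_{Aroma}.
Substituting the second reaction function into the first: p_{Aroma} = 169/3 + (1/3)(383/6 + (1/3)p_{Aroma}), which gives (8/9)p_{Aroma} = 1397/18 ⇒ p_{Aroma} = 87.3125.
Then p_{Brew} = 383/6 + (1/3)·87.3125 = 92.9375.
q_{Aroma} = 257 − 3·87.3125 + 2·92.9375 = 180.9375.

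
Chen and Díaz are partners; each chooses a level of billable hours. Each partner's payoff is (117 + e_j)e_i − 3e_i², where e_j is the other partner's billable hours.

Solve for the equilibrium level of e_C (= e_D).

23.4

Chen's payoff is (117 + e_D)e_C − 3e_C².
∂π/∂e_C = 117 + e_D − 6e_C = 0, so e_C = 19.5 + (1/6)e_D.
The game is symmetric, so in equilibrium e_D = e_C: the reaction function gives (5/6)e_C = 19.5, hence e_C = 23.4.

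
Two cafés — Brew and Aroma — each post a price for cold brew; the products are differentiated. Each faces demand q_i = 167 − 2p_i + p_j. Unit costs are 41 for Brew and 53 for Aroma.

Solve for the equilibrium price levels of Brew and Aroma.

84.6, 89.4

Brew's profit: π = (p_{Brew} − 41)(167 − 2p_{Brew} + p_{Aroma}).
∂π/∂p_{Brew} = 249 − 4p_{Brew} + p_{Aroma} = 0 ⇒ p_{Brew} = 62.25 + 0.25p_{Aroma}.
Similarly p_{Aroma} = 68.25 + 0.25p_{Brew}.
Solving the two reaction functions simultaneously: (1 − (0.25)(0.25))p_{Brew} = 62.25 + 0.25·68.25, so 0.9375p_{Brew} = 79.3125 and p_{Brew} = 84.6.
Then p_{Aroma} = 68.25 + 0.25·84.6 = 89.4.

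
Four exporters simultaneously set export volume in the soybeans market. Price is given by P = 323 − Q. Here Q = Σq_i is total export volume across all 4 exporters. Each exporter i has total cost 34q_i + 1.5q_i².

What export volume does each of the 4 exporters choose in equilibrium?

36.125

A representative exporter's profit is π_i = q_i(323 − Q) − 34q_i − 1.5q_i², with Q = q_i + Σ_{j≠i} q_j.
First-order condition: 289 − 5q_i − Σ_{j≠i} q_j = 0.
In a symmetric equilibrium every exporter chooses the same q, so Σ_{j≠i} q_j = 3q. The condition becomes 289 − 8q = 0, giving q = 289/8 = 36.125.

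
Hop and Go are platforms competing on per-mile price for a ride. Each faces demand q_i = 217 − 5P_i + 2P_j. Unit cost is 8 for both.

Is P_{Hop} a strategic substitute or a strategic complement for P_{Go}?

strategic complements

Hop's profit: π = (P_{Hop} − 8)(217 − 5P_{Hop} + 2P_{Go}).
∂π/∂P_{Hop} = 257 − 10P_{Hop} + 2P_{Go} = 0 ⇒ P_{Hop} = 25.7 + 0.2P_{Go}.
The best-response slope dP_{Hop}/dP_{Go} = 0.2 > 0: the reaction function is upward-sloping, so the choices are strategic complements.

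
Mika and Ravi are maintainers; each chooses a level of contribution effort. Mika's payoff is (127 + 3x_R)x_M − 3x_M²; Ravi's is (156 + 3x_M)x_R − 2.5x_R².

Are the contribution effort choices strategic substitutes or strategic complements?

strategic complements

Expanding Mika's payoff: 127x_M + 3x_Rx_M − 3x_M².
∂π/∂x_M = 127 + 3x_R − 6x_M = 0, so x_M = 127/6 + 0.5x_R.
The best-response slope dx_M/dx_R = 0.5 > 0: the reaction function is upward-sloping, so the choices are strategic complements.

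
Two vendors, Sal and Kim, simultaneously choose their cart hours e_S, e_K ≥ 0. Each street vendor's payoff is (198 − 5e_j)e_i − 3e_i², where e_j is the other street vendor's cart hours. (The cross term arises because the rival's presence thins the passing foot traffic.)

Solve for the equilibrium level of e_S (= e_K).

Sal's payoff is (198 − 5e_K)e_S − 3e_S².
∂π/∂e_S = 198 − 5e_K − 6e_S = 0, so e_S = 33 − (5/6)e_K.
The game is symmetric, so in equilibrium e_K = e_S: the reaction function gives (11/6)e_S = 33, hence e_S = 18.

18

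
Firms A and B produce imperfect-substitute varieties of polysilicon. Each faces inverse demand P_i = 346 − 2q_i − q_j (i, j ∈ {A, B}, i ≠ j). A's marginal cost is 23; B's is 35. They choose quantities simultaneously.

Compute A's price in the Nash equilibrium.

Firm A's profit: π = q_A(346 − 2q_A − q_B) − 23q_A.
∂π/∂q_A = 323 − 4q_A − q_B = 0 ⇒ q_A = 80.75 − 0.25q_B.
Similarly q_B = 77.75 − 0.25q_A.
Substituting the second reaction function into the first: q_A = 80.75 − 0.25(77.75 − 0.25q_A), which gives 0.9375q_A = 61.3125 ⇒ q_A = 65.4.
Then q_B = 77.75 − 0.25·65.4 = 61.4.
P_A = 346 − 2·65.4 − 61.4 = 153.8.

153.8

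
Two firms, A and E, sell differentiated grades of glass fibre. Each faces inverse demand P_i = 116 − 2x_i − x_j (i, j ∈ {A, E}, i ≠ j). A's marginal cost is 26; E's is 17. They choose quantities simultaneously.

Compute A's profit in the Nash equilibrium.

605.52

Firm A's profit: π = x_A(116 − 2x_A − x_E) − 26x_A.
∂π/∂x_A = 90 − 4x_A − x_E = 0 ⇒ x_A = 22.5 − 0.25x_E.
Similarly x_E = 24.75 − 0.25x_A.
Plugging x_E into A's best response: x_A = 22.5 − 0.25(24.75 − 0.25x_A) ⇒ 0.9375x_A = 16.3125, so x_A = 17.4.
Then x_E = 24.75 − 0.25·17.4 = 20.4.
P_A = 116 − 2·17.4 − 20.4 = 60.8.
Profit = (60.8 − 26)·17.4 = 605.52.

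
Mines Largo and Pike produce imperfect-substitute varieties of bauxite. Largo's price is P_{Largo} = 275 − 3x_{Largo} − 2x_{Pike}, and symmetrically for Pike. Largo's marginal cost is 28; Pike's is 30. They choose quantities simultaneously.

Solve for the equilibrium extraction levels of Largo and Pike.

31, 30.5

Mine Largo's profit: π = x_{Largo}(275 − 3x_{Largo} − 2x_{Pike}) − 28x_{Largo}.
∂π/∂x_{Largo} = 247 − 6x_{Largo} − 2x_{Pike} = 0 ⇒ x_{Largo} = 247/6 − (1/3)x_{Pike}.
Similarly x_{Pike} = 245/6 − (1/3)x_{Largo}.
Solving the two reaction functions simultaneously: (1 − (−1/3)(−1/3))x_{Largo} = 247/6 − (1/3)·(245/6), so (8/9)x_{Largo} = 248/9 and x_{Largo} = 31.
Then x_{Pike} = 245/6 − (1/3)·31 = 30.5.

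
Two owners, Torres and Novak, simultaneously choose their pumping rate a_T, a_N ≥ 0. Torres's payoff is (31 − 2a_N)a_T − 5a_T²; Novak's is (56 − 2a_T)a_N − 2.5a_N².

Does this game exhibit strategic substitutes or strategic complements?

strategic substitutes

Expanding Torres's payoff: 31a_T − 2a_Na_T − 5a_T².
∂π/∂a_T = 31 − 2a_N − 10a_T = 0, so a_T = 3.1 − 0.2a_N.
The best-response slope da_T/da_N = −0.2 < 0: the reaction function is downward-sloping, so the choices are strategic substitutes.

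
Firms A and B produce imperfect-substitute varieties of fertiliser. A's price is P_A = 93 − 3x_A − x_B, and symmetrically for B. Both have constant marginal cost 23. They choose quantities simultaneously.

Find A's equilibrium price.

Firm A's profit: π = x_A(93 − 3x_A − x_B) − 23x_A.
∂π/∂x_A = 70 − 6x_A − x_B = 0 ⇒ x_A = 35/3 − (1/6)x_B.
Setting x_A = x_B in the reaction function: x_A = 35/3 − (1/6)x_A, so x_A = (35/3) / (7/6) = 10.
P_A = 93 − 3·10 − 10 = 53.

53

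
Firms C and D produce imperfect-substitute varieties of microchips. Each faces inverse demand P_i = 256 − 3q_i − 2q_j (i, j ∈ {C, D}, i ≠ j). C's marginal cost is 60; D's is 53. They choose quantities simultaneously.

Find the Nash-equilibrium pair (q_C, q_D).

24.0625, 25.8125

Firm C's profit: π = q_C(256 − 3q_C − 2q_D) − 60q_C.
∂π/∂q_C = 196 − 6q_C − 2q_D = 0 ⇒ q_C = 98/3 − (1/3)q_D.
Similarly q_D = 203/6 − (1/3)q_C.
Plugging q_D into C's best response: q_C = 98/3 − (1/3)(203/6 − (1/3)q_C) ⇒ (8/9)q_C = 385/18, so q_C = 24.0625.
Then q_D = 203/6 − (1/3)·24.0625 = 25.8125.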